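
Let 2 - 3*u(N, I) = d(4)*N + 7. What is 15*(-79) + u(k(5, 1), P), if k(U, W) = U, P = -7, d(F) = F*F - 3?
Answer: -3625/3 ≈ -1208.3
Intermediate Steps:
d(F) = -3 + F² (d(F) = F² - 3 = -3 + F²)
u(N, I) = -5/3 - 13*N/3 (u(N, I) = ⅔ - ((-3 + 4²)*N + 7)/3 = ⅔ - ((-3 + 16)*N + 7)/3 = ⅔ - (13*N + 7)/3 = ⅔ - (7 + 13*N)/3 = ⅔ + (-7/3 - 13*N/3) = -5/3 - 13*N/3)
15*(-79) + u(k(5, 1), P) = 15*(-79) + (-5/3 - 13/3*5) = -1185 + (-5/3 - 65/3) = -1185 - 70/3 = -3625/3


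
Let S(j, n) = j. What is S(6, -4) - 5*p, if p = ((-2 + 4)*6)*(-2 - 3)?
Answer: 306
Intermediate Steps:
p = -60 (p = (2*6)*(-5) = 12*(-5) = -60)
S(6, -4) - 5*p = 6 - 5*(-60) = 6 + 300 = 306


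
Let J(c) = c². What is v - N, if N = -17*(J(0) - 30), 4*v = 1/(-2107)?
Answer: -4298281/8428 ≈ -510.00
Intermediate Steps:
v = -1/8428 (v = (¼)/(-2107) = (¼)*(-1/2107) = -1/8428 ≈ -0.00011865)
N = 510 (N = -17*(0² - 30) = -17*(0 - 30) = -17*(-30) = 510)
v - N = -1/8428 - 1*510 = -1/8428 - 510 = -4298281/8428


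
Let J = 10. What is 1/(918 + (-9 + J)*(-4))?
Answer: 1/914 ≈ 0.0010941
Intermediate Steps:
1/(918 + (-9 + J)*(-4)) = 1/(918 + (-9 + 10)*(-4)) = 1/(918 + 1*(-4)) = 1/(918 - 4) = 1/914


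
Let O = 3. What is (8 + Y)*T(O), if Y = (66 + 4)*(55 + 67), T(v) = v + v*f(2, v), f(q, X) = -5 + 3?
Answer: -25644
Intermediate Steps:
f(q, X) = -2
T(v) = -v (T(v) = v + v*(-2) = v - 2*v = -v)
Y = 8540 (Y = 70*122 = 8540)
(8 + Y)*T(O) = (8 + 8540)*(-1*3) = 8548*(-3) = -25644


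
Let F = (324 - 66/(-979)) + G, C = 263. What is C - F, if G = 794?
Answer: -76101/89 ≈ -855.07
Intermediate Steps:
F = 99508/89 (F = (324 - 66/(-979)) + 794 = (324 - 66*(-1/979)) + 794 = (324 + 6/89) + 794 = 28842/89 + 794 = 99508/89 ≈ 1118.1)
C - F = 263 - 1*99508/89 = 263 - 99508/89 = -76101/89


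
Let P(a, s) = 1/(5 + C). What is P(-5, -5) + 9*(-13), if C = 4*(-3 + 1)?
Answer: -352/3 ≈ -117.33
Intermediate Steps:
C = -8 (C = 4*(-2) = -8)
P(a, s) = -⅓ (P(a, s) = 1/(5 - 8) = 1/(-3) = -⅓)
P(-5, -5) + 9*(-13) = -⅓ + 9*(-13) = -⅓ - 117 = -352/3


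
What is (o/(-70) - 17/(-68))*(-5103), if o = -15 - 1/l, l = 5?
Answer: -238383/100 ≈ -2383.8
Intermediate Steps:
o = -76/5 (o = -15 - 1/5 = -15 - 1*⅕ = -15 - ⅕ = -76/5 ≈ -15.200)
(o/(-70) - 17/(-68))*(-5103) = (-76/5/(-70) - 17/(-68))*(-5103) = (-76/5*(-1/70) - 17*(-1/68))*(-5103) = (38/175 + ¼)*(-5103) = (327/700)*(-5103) = -238383/100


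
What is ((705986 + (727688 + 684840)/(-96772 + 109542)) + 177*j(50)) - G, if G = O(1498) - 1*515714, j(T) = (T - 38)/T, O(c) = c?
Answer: 38959836344/31925 ≈ 1.2204e+6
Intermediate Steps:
j(T) = (-38 + T)/T
G = -514216 (G = 1498 - 1*515714 = 1498 - 515714 = -514216)
((705986 + (727688 + 684840)/(-96772 + 109542)) + 177*j(50)) - G = ((705986 + (727688 + 684840)/(-96772 + 109542)) + 177*((-38 + 50)/50)) - 1*(-514216) = ((705986 + 1412528/12770) + 177*((1/50)*12)) + 514216 = ((705986 + 1412528*(1/12770)) + 177*(6/25)) + 514216 = ((705986 + 706264/6385) + 1062/25) + 514216 = (4508426874/6385 + 1062/25) + 514216 = 22543490544/31925 + 514216 = 38959836344/31925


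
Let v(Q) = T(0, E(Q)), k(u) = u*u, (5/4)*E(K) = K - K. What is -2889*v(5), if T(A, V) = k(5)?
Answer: -72225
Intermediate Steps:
E(K) = 0 (E(K) = 4*(K - K)/5 = (4/5)*0 = 0)
k(u) = u**2
T(A, V) = 25 (T(A, V) = 5**2 = 25)
v(Q) = 25
-2889*v(5) = -2889*25 = -72225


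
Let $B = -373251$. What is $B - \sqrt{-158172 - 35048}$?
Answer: $-373251 - 2 i \sqrt{48305} \approx -3.7325 \cdot 10^{5} - 439.57 i$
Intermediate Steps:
$B - \sqrt{-158172 - 35048} = -373251 - \sqrt{-158172 - 35048} = -373251 - \sqrt{-193220} = -373251 - 2 i \sqrt{48305}$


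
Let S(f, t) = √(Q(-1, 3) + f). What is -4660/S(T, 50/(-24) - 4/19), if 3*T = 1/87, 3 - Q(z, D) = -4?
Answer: -6990*√13253/457 ≈ -1760.8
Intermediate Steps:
Q(z, D) = 7 (Q(z, D) = 3 - 1*(-4) = 3 + 4 = 7)
T = 1/261 (T = (⅓)/87 = (⅓)*(1/87) = 1/261 ≈ 0.0038314)
S(f, t) = √(7 + f)
-4660/S(T, 50/(-24) - 4/19) = -4660/√(7 + 1/261) = -4660*3*√13253/914 = -6990*√13253/457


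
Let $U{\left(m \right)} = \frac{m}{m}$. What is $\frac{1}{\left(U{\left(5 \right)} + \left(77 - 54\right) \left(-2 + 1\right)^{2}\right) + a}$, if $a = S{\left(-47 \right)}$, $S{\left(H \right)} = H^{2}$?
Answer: $\frac{1}{2233} \approx 0.00044783$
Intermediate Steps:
$U{\left(m \right)} = 1$
$a = 2209$ ($a = \left(-47\right)^{2} = 2209$)
$\frac{1}{\left(U{\left(5 \right)} + \left(77 - 54\right) \left(-2 + 1\right)^{2}\right) + a} = \frac{1}{\left(1 + \left(77 - 54\right) \left(-2 + 1\right)^{2}\right) + 2209} = \frac{1}{\left(1 + \left(77 - 54\right) \left(-1\right)^{2}\right) + 2209} = \frac{1}{\left(1 + 23 \cdot 1\right) + 2209} = \frac{1}{\left(1 + 23\right) + 2209} = \frac{1}{24 + 2209} = \frac{1}{2233}$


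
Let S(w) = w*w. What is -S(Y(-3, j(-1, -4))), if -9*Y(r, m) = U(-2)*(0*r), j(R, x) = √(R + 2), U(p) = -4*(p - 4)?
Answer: 0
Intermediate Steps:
U(p) = 16 - 4*p (U(p) = -4*(-4 + p) = 16 - 4*p)
j(R, x) = √(2 + R)
Y(r, m) = 0 (Y(r, m) = -(16 - 4*(-2))*0*r/9 = -(16 + 8)*0/9 = -8*0/3 = -⅑*0 = 0)
S(w) = w²
-S(Y(-3, j(-1, -4))) = -1*0² = -1*0 = 0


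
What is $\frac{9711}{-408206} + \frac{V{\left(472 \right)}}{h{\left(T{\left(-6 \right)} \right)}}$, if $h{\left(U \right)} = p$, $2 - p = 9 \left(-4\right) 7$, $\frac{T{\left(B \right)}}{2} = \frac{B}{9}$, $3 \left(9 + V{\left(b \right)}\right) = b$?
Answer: $\frac{43562972}{77763243} \approx 0.5602$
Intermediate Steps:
$V{\left(b \right)} = -9 + \frac{b}{3}$
$T{\left(B \right)} = \frac{2 B}{9}$ ($T{\left(B \right)} = 2 \frac{B}{9} = \frac{2 B}{9}$)
$p = 254$ ($p = 2 - 9 \left(-4\right) 7 = 2 - \left(-36\right) 7 = 2 - -252 = 2 + 252 = 254$)
$h{\left(U \right)} = 254$
$\frac{9711}{-408206} + \frac{V{\left(472 \right)}}{h{\left(T{\left(-6 \right)} \right)}} = \frac{9711}{-408206} + \frac{-9 + \frac{1}{3} \cdot 472}{254} = 9711 \left(- \frac{1}{408206}\right) + \left(-9 + \frac{472}{3}\right) \frac{1}{254} = - \frac{9711}{408206} + \frac{445}{3} \cdot \frac{1}{254} = - \frac{9711}{408206} + \frac{445}{762} = \frac{43562972}{77763243}$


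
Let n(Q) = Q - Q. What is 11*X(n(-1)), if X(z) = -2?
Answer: -22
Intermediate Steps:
n(Q) = 0
11*X(n(-1)) = 11*(-2) = -22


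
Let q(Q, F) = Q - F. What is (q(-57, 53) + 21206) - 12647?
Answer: 8449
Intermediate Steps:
(q(-57, 53) + 21206) - 12647 = ((-57 - 1*53) + 21206) - 12647 = ((-57 - 53) + 21206) - 12647 = (-110 + 21206) - 12647 = 21096 - 12647 = 8449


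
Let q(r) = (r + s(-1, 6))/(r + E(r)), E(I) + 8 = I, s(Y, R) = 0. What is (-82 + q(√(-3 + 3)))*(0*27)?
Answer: 0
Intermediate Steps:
E(I) = -8 + I
q(r) = r/(-8 + 2*r) (q(r) = (r + 0)/(r + (-8 + r)) = r/(-8 + 2*r))
(-82 + q(√(-3 + 3)))*(0*27) = (-82 + √(-3 + 3)/(2*(-4 + √(-3 + 3))))*(0*27) = (-82 + √0/(2*(-4 + √0)))*0 = (-82 + (½)*0/(-4 + 0))*0 = (-82 + (½)*0/(-4))*0 = (-82 + (½)*0*(-¼))*0 = (-82 + 0)*0 = -82*0 = 0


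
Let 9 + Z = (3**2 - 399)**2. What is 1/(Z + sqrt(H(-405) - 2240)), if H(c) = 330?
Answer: 152091/23131674191 - I*sqrt(1910)/23131674191 ≈ 6.575e-6 - 1.8893e-9*I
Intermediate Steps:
Z = 152091 (Z = -9 + (3**2 - 399)**2 = -9 + (9 - 399)**2 = -9 + (-390)**2 = -9 + 152100 = 152091)
1/(Z + sqrt(H(-405) - 2240)) = 1/(152091 + sqrt(330 - 2240)) = 1/(152091 + sqrt(-1910)) = 1/(152091 + I*sqrt(1910))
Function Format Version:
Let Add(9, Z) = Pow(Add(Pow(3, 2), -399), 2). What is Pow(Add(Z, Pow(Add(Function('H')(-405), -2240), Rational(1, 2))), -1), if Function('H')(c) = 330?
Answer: Add(Rational(152091, 23131674191), Mul(Rational(-1, 23131674191), I, Pow(1910, Rational(1, 2)))) ≈ Add(6.5750e-6, Mul(-1.8893e-9, I))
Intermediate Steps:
Z = 152091 (Z = Add(-9, Pow(Add(Pow(3, 2), -399), 2)) = Add(-9, Pow(Add(9, -399), 2)) = Add(-9, Pow(-390, 2)) = Add(-9, 152100) = 152091)
Pow(Add(Z, Pow(Add(Function('H')(-405), -2240), Rational(1, 2))), -1) = Pow(Add(152091, Pow(Add(330, -2240), Rational(1, 2))), -1) = Pow(Add(152091, Pow(-1910, Rational(1, 2))), -1) = Pow(Add(152091, Mul(I, Pow(1910, Rational(1, 2)))), -1)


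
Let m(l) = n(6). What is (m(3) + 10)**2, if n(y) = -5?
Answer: 25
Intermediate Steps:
m(l) = -5
(m(3) + 10)**2 = (-5 + 10)**2 = 5**2 = 25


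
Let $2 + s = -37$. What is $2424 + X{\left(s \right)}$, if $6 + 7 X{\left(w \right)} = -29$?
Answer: $2419$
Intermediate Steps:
$s = -39$ ($s = -2 - 37 = -39$)
$X{\left(w \right)} = -5$ ($X{\left(w \right)} = - \frac{6}{7} + \frac{1}{7} \left(-29\right) = - \frac{6}{7} - \frac{29}{7} = -5$)
$2424 + X{\left(s \right)} = 2424 - 5 = 2419$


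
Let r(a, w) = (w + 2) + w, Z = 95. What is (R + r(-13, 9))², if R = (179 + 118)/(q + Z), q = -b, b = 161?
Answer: 961/4 ≈ 240.25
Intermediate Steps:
r(a, w) = 2 + 2*w (r(a, w) = (2 + w) + w = 2 + 2*w)
q = -161 (q = -1*161 = -161)
R = -9/2 (R = (179 + 118)/(-161 + 95) = 297/(-66) = 297*(-1/66) = -9/2 ≈ -4.5000)
(R + r(-13, 9))² = (-9/2 + (2 + 2*9))² = (-9/2 + (2 + 18))² = (-9/2 + 20)² = (31/2)² = 961/4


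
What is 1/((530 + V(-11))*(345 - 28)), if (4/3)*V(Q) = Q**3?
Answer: -4/593741 ≈ -6.7369e-6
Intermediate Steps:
V(Q) = 3*Q**3/4
1/((530 + V(-11))*(345 - 28)) = 1/((530 + (3/4)*(-11)**3)*(345 - 28)) = 1/((530 + (3/4)*(-1331))*317) = (1/317)/(530 - 3993/4) = (1/317)/(-1873/4) = -4/1873*1/317 = -4/593741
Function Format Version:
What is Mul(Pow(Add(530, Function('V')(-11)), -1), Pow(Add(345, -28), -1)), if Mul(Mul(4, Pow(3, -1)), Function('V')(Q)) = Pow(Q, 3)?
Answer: Rational(-4, 593741) ≈ -6.7369e-6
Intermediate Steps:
Function('V')(Q) = Mul(Rational(3, 4), Pow(Q, 3))
Mul(Pow(Add(530, Function('V')(-11)), -1), Pow(Add(345, -28), -1)) = Mul(Pow(Add(530, Mul(Rational(3, 4), Pow(-11, 3))), -1), Pow(Add(345, -28), -1)) = Mul(Pow(Add(530, Mul(Rational(3, 4), -1331)), -1), Pow(317, -1)) = Mul(Pow(Add(530, Rational(-3993, 4)), -1), Rational(1, 317)) = Mul(Pow(Rational(-1873, 4), -1), Rational(1, 317)) = Mul(Rational(-4, 1873), Rational(1, 317)) = Rational(-4, 593741)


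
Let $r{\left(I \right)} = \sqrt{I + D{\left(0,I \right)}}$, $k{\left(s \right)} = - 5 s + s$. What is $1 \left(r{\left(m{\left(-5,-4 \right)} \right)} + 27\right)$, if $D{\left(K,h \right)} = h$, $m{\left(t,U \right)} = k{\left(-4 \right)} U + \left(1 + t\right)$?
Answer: $27 + 2 i \sqrt{34} \approx 27.0 + 11.662 i$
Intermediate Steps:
$k{\left(s \right)} = - 4 s$
$m{\left(t,U \right)} = 1 + t + 16 U$ ($m{\left(t,U \right)} = \left(-4\right) \left(-4\right) U + \left(1 + t\right) = 16 U + \left(1 + t\right) = 1 + t + 16 U$)
$r{\left(I \right)} = \sqrt{2} \sqrt{I}$ ($r{\left(I \right)} = \sqrt{I + I} = \sqrt{2 I} = \sqrt{2} \sqrt{I}$)
$1 \left(r{\left(m{\left(-5,-4 \right)} \right)} + 27\right) = 1 \left(\sqrt{2} \sqrt{1 - 5 + 16 \left(-4\right)} + 27\right) = 1 \left(\sqrt{2} \sqrt{1 - 5 - 64} + 27\right) = 1 \left(\sqrt{2} \sqrt{-68} + 27\right) = 1 \left(\sqrt{2} \cdot 2 i \sqrt{17} + 27\right) = 1 \left(2 i \sqrt{34} + 27\right) = 1 \left(27 + 2 i \sqrt{34}\right) = 27 + 2 i \sqrt{34}$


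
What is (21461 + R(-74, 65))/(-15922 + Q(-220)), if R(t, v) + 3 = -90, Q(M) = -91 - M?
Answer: -21368/15793 ≈ -1.3530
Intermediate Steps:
R(t, v) = -93 (R(t, v) = -3 - 90 = -93)
(21461 + R(-74, 65))/(-15922 + Q(-220)) = (21461 - 93)/(-15922 + (-91 - 1*(-220))) = 21368/(-15922 + (-91 + 220)) = 21368/(-15922 + 129) = 21368/(-15793) = 21368*(-1/15793) = -21368/15793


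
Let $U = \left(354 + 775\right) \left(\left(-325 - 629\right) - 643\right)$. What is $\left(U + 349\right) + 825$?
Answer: $-1801839$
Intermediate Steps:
$U = -1803013$ ($U = 1129 \left(\left(-325 - 629\right) - 643\right) = 1129 \left(-954 - 643\right) = 1129 \left(-1597\right) = -1803013$)
$\left(U + 349\right) + 825 = \left(-1803013 + 349\right) + 825 = -1802664 + 825 = -1801839$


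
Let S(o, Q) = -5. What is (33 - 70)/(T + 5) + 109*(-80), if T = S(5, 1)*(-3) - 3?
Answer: -148277/17 ≈ -8722.2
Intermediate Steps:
T = 12 (T = -5*(-3) - 3 = 15 - 3 = 12)
(33 - 70)/(T + 5) + 109*(-80) = (33 - 70)/(12 + 5) + 109*(-80) = -37/17 - 8720 = -148277/17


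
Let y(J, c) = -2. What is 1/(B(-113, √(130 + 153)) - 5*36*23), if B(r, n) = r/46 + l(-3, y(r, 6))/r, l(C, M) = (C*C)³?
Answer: -5198/21566023 ≈ -0.00024103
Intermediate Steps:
l(C, M) = C⁶ (l(C, M) = (C²)³ = C⁶)
B(r, n) = 729/r + r/46 (B(r, n) = r/46 + (-3)⁶/r = r*(1/46) + 729/r = r/46 + 729/r = 729/r + r/46)
1/(B(-113, √(130 + 153)) - 5*36*23) = 1/((729/(-113) + (1/46)*(-113)) - 5*36*23) = 1/((729*(-1/113) - 113/46) - 180*23) = 1/((-729/113 - 113/46) - 4140) = 1/(-46303/5198 - 4140) = 1/(-21566023/5198) = -5198/21566023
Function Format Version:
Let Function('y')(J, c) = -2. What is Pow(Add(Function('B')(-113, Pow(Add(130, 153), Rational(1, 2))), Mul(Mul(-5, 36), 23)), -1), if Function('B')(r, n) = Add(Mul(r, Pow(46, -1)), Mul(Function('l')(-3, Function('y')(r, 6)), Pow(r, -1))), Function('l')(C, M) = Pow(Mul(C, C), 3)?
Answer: Rational(-5198, 21566023) ≈ -0.00024103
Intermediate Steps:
Function('l')(C, M) = Pow(C, 6) (Function('l')(C, M) = Pow(Pow(C, 2), 3) = Pow(C, 6))
Function('B')(r, n) = Add(Mul(729, Pow(r, -1)), Mul(Rational(1, 46), r)) (Function('B')(r, n) = Add(Mul(r, Pow(46, -1)), Mul(Pow(-3, 6), Pow(r, -1))) = Add(Mul(r, Rational(1, 46)), Mul(729, Pow(r, -1))) = Add(Mul(Rational(1, 46), r), Mul(729, Pow(r, -1))) = Add(Mul(729, Pow(r, -1)), Mul(Rational(1, 46), r)))
Pow(Add(Function('B')(-113, Pow(Add(130, 153), Rational(1, 2))), Mul(Mul(-5, 36), 23)), -1) = Pow(Add(Add(Mul(729, Pow(-113, -1)), Mul(Rational(1, 46), -113)), Mul(Mul(-5, 36), 23)), -1) = Pow(Add(Add(Mul(729, Rational(-1, 113)), Rational(-113, 46)), Mul(-180, 23)), -1) = Pow(Add(Add(Rational(-729, 113), Rational(-113, 46)), -4140), -1) = Pow(Add(Rational(-46303, 5198), -4140), -1) = Pow(Rational(-21566023, 5198), -1) = Rational(-5198, 21566023)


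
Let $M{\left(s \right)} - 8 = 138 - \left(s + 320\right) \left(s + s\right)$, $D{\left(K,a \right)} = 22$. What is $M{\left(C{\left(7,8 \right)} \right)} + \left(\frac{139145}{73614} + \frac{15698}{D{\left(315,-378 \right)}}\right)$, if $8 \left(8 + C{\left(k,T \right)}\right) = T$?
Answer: $\frac{4245892993}{809754} \approx 5243.4$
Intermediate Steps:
$C{\left(k,T \right)} = -8 + \frac{T}{8}$
$M{\left(s \right)} = 146 - 2 s \left(320 + s\right)$ ($M{\left(s \right)} = 8 - \left(-138 + \left(s + 320\right) \left(s + s\right)\right) = 8 - \left(-138 + \left(320 + s\right) 2 s\right) = 8 - \left(-138 + 2 s \left(320 + s\right)\right) = 146 - 2 s \left(320 + s\right)$)
$M{\left(C{\left(7,8 \right)} \right)} + \left(\frac{139145}{73614} + \frac{15698}{D{\left(315,-378 \right)}}\right) = \left(146 - 640 \left(-8 + \frac{1}{8} \cdot 8\right) - 2 \left(-8 + \frac{1}{8} \cdot 8\right)^{2}\right) + \left(\frac{139145}{73614} + \frac{15698}{22}\right) = \left(146 - 640 \left(-8 + 1\right) - 2 \left(-8 + 1\right)^{2}\right) + \left(139145 \cdot \frac{1}{73614} + 15698 \cdot \frac{1}{22}\right) = \left(146 - -4480 - 2 \left(-7\right)^{2}\right) + \left(\frac{139145}{73614} + \frac{7849}{11}\right) = \left(146 + 4480 - 98\right) + \frac{579326881}{809754} = 4528 + \frac{579326881}{809754} = \frac{4245892993}{809754}$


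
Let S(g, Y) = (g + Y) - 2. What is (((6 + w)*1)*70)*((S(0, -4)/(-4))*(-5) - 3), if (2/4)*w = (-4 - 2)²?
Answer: -57330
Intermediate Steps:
w = 72 (w = 2*(-4 - 2)² = 2*(-6)² = 2*36 = 72)
S(g, Y) = -2 + Y + g (S(g, Y) = (Y + g) - 2 = -2 + Y + g)
(((6 + w)*1)*70)*((S(0, -4)/(-4))*(-5) - 3) = (((6 + 72)*1)*70)*(((-2 - 4 + 0)/(-4))*(-5) - 3) = ((78*1)*70)*(-6*(-¼)*(-5) - 3) = (78*70)*((3/2)*(-5) - 3) = 5460*(-15/2 - 3) = 5460*(-21/2) = -57330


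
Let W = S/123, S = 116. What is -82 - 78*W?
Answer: -6378/41 ≈ -155.56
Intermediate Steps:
W = 116/123 ≈ 0.94309
-82 - 78*W = -82 - 78*116/123 = -82 - 3016/41 = -6378/41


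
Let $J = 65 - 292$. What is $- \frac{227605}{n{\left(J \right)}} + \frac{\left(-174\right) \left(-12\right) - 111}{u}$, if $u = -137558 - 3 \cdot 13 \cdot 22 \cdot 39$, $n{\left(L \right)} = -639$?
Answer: $\frac{38923743797}{109281780} \approx 356.18$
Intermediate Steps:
$J = -227$
$u = -171020$ ($u = -137558 - 39 \cdot 22 \cdot 39 = -137558 - 858 \cdot 39 = -137558 - 33462 = -171020$)
$- \frac{227605}{n{\left(J \right)}} + \frac{\left(-174\right) \left(-12\right) - 111}{u} = - \frac{227605}{-639} + \frac{\left(-174\right) \left(-12\right) - 111}{-171020} = \left(-227605\right) \left(- \frac{1}{639}\right) + \left(2088 - 111\right) \left(- \frac{1}{171020}\right) = \frac{227605}{639} + 1977 \left(- \frac{1}{171020}\right) = \frac{227605}{639} - \frac{1977}{171020} = \frac{38923743797}{109281780}$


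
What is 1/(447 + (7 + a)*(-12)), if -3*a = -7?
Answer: 1/335 ≈ 0.0029851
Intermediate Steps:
a = 7/3 (a = -⅓*(-7) = 7/3 ≈ 2.3333)
1/(447 + (7 + a)*(-12)) = 1/(447 + (7 + 7/3)*(-12)) = 1/(447 + (28/3)*(-12)) = 1/(447 - 112) = 1/335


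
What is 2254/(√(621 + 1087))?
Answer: 161*√427/61 ≈ 54.539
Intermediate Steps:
2254/(√(621 + 1087)) = 2254/(√1708) = 2254/((2*√427)) = 2254*(√427/854) = 161*√427/61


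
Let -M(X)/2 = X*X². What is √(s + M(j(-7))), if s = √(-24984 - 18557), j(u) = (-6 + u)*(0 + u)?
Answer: √(-1507142 + I*√43541) ≈ 0.085 + 1227.7*I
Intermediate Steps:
j(u) = u*(-6 + u) (j(u) = (-6 + u)*u = u*(-6 + u))
M(X) = -2*X³ (M(X) = -2*X*X² = -2*X³)
s = I*√43541 (s = √(-43541) = I*√43541 ≈ 208.66*I)
√(s + M(j(-7))) = √(I*√43541 - 2*(-343*(-6 - 7)³)) = √(I*√43541 - 2*(-7*(-13))³) = √(I*√43541 - 2*91³) = √(I*√43541 - 2*753571) = √(I*√43541 - 1507142) = √(-1507142 + I*√43541)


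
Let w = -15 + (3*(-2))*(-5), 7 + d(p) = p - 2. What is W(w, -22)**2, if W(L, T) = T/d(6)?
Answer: 484/9 ≈ 53.778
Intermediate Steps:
d(p) = -9 + p (d(p) = -7 + (p - 2) = -7 + (-2 + p) = -9 + p)
w = 15 (w = -15 - 6*(-5) = -15 + 30 = 15)
W(L, T) = -T/3 (W(L, T) = T/(-9 + 6) = T/(-3) = T*(-1/3) = -T/3)
W(w, -22)**2 = (-1/3*(-22))**2 = (22/3)**2 = 484/9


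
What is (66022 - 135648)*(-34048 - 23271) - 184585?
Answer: 3990708109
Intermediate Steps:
(66022 - 135648)*(-34048 - 23271) - 184585 = -69626*(-57319) - 184585 = 3990892694 - 184585 = 3990708109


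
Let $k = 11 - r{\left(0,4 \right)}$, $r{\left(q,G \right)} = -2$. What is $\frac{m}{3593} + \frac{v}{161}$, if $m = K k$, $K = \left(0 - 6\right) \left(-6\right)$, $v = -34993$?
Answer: $- \frac{17950643}{82639} \approx -217.22$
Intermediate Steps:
$k = 13$ ($k = 11 - -2 = 11 + 2 = 13$)
$K = 36$ ($K = \left(-6\right) \left(-6\right) = 36$)
$m = 468$ ($m = 36 \cdot 13 = 468$)
$\frac{m}{3593} + \frac{v}{161} = \frac{468}{3593} - \frac{34993}{161} = 468 \cdot \frac{1}{3593} - \frac{4999}{23} = \frac{468}{3593} - \frac{4999}{23} = - \frac{17950643}{82639}$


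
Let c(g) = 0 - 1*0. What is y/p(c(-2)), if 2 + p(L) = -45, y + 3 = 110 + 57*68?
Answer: -3983/47 ≈ -84.745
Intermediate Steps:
y = 3983 (y = -3 + (110 + 57*68) = -3 + (110 + 3876) = -3 + 3986 = 3983)
c(g) = 0 (c(g) = 0 + 0 = 0)
p(L) = -47 (p(L) = -2 - 45 = -47)
y/p(c(-2)) = 3983/(-47) = 3983*(-1/47) = -3983/47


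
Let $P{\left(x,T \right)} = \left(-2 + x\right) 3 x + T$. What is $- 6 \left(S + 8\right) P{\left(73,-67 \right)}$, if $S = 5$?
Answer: $-1207596$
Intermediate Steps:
$P{\left(x,T \right)} = T + x \left(-6 + 3 x\right)$ ($P{\left(x,T \right)} = \left(-6 + 3 x\right) x + T = x \left(-6 + 3 x\right) + T = T + x \left(-6 + 3 x\right)$)
$- 6 \left(S + 8\right) P{\left(73,-67 \right)} = - 6 \left(5 + 8\right) \left(-67 - 438 + 3 \cdot 73^{2}\right) = \left(-6\right) 13 \left(-67 - 438 + 3 \cdot 5329\right) = - 78 \left(-67 - 438 + 15987\right) = \left(-78\right) 15482 = -1207596$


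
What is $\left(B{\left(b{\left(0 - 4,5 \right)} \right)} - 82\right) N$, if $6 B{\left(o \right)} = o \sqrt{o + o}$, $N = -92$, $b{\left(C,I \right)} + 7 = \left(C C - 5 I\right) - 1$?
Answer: $7544 + \frac{782 i \sqrt{34}}{3} \approx 7544.0 + 1519.9 i$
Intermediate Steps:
$b{\left(C,I \right)} = -8 + C^{2} - 5 I$ ($b{\left(C,I \right)} = -7 - \left(1 + 5 I - C C\right) = -7 - \left(1 - C^{2} + 5 I\right) = -8 + C^{2} - 5 I$)
$B{\left(o \right)} = \frac{\sqrt{2} o^{\frac{3}{2}}}{6}$ ($B{\left(o \right)} = \frac{o \sqrt{o + o}}{6} = \frac{o \sqrt{2 o}}{6} = \frac{o \sqrt{2} \sqrt{o}}{6} = \frac{\sqrt{2} o^{\frac{3}{2}}}{6}$)
$\left(B{\left(b{\left(0 - 4,5 \right)} \right)} - 82\right) N = \left(\frac{\sqrt{2} \left(-8 + \left(0 - 4\right)^{2} - 25\right)^{\frac{3}{2}}}{6} - 82\right) \left(-92\right) = \left(\frac{\sqrt{2} \left(-8 + \left(-4\right)^{2} - 25\right)^{\frac{3}{2}}}{6} - 82\right) \left(-92\right) = \left(\frac{\sqrt{2} \left(-8 + 16 - 25\right)^{\frac{3}{2}}}{6} - 82\right) \left(-92\right) = \left(\frac{\sqrt{2} \left(-17\right)^{\frac{3}{2}}}{6} - 82\right) \left(-92\right) = \left(\frac{\sqrt{2} \left(- 17 i \sqrt{17}\right)}{6} - 82\right) \left(-92\right) = \left(- \frac{17 i \sqrt{34}}{6} - 82\right) \left(-92\right) = \left(-82 - \frac{17 i \sqrt{34}}{6}\right) \left(-92\right) = 7544 + \frac{782 i \sqrt{34}}{3}$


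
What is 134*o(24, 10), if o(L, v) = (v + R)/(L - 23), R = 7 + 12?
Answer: 3886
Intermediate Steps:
R = 19
o(L, v) = (19 + v)/(-23 + L) (o(L, v) = (v + 19)/(L - 23) = (19 + v)/(-23 + L))
134*o(24, 10) = 134*((19 + 10)/(-23 + 24)) = 134*(29/1) = 134*(1*29) = 134*29 = 3886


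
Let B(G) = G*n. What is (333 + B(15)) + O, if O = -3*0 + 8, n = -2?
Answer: 311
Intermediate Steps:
O = 8 (O = 0 + 8 = 8)
B(G) = -2*G (B(G) = G*(-2) = -2*G)
(333 + B(15)) + O = (333 - 2*15) + 8 = (333 - 30) + 8 = 303 + 8 = 311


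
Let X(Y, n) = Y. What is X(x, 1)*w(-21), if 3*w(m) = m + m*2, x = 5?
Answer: -105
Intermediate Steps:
w(m) = m (w(m) = (m + m*2)/3 = (m + 2*m)/3 = (3*m)/3 = m)
X(x, 1)*w(-21) = 5*(-21) = -105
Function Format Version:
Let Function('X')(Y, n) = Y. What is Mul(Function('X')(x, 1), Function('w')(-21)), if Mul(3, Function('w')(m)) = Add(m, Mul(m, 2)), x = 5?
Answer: -105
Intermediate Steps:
Function('w')(m) = m (Function('w')(m) = Mul(Rational(1, 3), Add(m, Mul(m, 2))) = Mul(Rational(1, 3), Add(m, Mul(2, m))) = Mul(Rational(1, 3), Mul(3, m)) = m)
Mul(Function('X')(x, 1), Function('w')(-21)) = Mul(5, -21) = -105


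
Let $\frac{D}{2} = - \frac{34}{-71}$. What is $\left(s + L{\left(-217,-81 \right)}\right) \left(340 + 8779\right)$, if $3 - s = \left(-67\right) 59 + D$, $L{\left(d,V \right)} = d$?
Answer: $\frac{2420191719}{71} \approx 3.4087 \cdot 10^{7}$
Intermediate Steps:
$D = \frac{68}{71}$ ($D = 2 \left(- \frac{34}{-71}\right) = 2 \left(\left(-34\right) \left(- \frac{1}{71}\right)\right) = 2 \cdot \frac{34}{71} = \frac{68}{71} \approx 0.95775$)
$s = \frac{280808}{71}$ ($s = 3 - \left(\left(-67\right) 59 + \frac{68}{71}\right) = 3 - \left(-3953 + \frac{68}{71}\right) = 3 - - \frac{280595}{71} = 3 + \frac{280595}{71} = \frac{280808}{71} \approx 3955.0$)
$\left(s + L{\left(-217,-81 \right)}\right) \left(340 + 8779\right) = \left(\frac{280808}{71} - 217\right) \left(340 + 8779\right) = \frac{265401}{71} \cdot 9119 = \frac{2420191719}{71}$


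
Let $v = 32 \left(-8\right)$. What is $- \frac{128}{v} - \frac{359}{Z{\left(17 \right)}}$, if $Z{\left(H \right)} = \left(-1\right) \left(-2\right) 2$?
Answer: $- \frac{357}{4} \approx -89.25$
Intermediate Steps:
$Z{\left(H \right)} = 4$ ($Z{\left(H \right)} = 2 \cdot 2 = 4$)
$v = -256$
$- \frac{128}{v} - \frac{359}{Z{\left(17 \right)}} = - \frac{128}{-256} - \frac{359}{4} = \left(-128\right) \left(- \frac{1}{256}\right) - \frac{359}{4} = \frac{1}{2} - \frac{359}{4} = - \frac{357}{4}$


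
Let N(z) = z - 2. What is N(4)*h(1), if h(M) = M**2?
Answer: 2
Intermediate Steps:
N(z) = -2 + z
N(4)*h(1) = (-2 + 4)*1**2 = 2*1 = 2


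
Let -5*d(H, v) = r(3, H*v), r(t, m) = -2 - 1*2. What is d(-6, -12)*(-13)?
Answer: -52/5 ≈ -10.400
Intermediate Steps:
r(t, m) = -4 (r(t, m) = -2 - 2 = -4)
d(H, v) = 4/5 (d(H, v) = -1/5*(-4) = 4/5)
d(-6, -12)*(-13) = (4/5)*(-13) = -52/5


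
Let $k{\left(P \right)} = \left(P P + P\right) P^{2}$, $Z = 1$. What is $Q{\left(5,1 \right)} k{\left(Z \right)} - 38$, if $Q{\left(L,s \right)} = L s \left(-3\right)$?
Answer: $-68$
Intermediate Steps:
$Q{\left(L,s \right)} = - 3 L s$
$k{\left(P \right)} = P^{2} \left(P + P^{2}\right)$ ($k{\left(P \right)} = \left(P^{2} + P\right) P^{2} = \left(P + P^{2}\right) P^{2} = P^{2} \left(P + P^{2}\right)$)
$Q{\left(5,1 \right)} k{\left(Z \right)} - 38 = \left(-3\right) 5 \cdot 1 \cdot 1^{3} \left(1 + 1\right) - 38 = - 15 \cdot 1 \cdot 2 - 38 = \left(-15\right) 2 - 38 = -30 - 38 = -68$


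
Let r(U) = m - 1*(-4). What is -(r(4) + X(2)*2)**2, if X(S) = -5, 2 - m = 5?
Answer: -81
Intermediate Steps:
m = -3 (m = 2 - 1*5 = 2 - 5 = -3)
r(U) = 1 (r(U) = -3 - 1*(-4) = -3 + 4 = 1)
-(r(4) + X(2)*2)**2 = -(1 - 5*2)**2 = -(1 - 10)**2 = -1*(-9)**2 = -1*81 = -81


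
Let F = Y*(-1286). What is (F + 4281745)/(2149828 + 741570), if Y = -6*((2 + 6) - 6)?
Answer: 4297177/2891398 ≈ 1.4862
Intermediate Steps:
Y = -12 (Y = -6*(8 - 6) = -6*2 = -12)
F = 15432 (F = -12*(-1286) = 15432)
(F + 4281745)/(2149828 + 741570) = (15432 + 4281745)/(2149828 + 741570) = 4297177/2891398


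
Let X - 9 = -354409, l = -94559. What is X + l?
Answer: -448959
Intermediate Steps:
X = -354400 (X = 9 - 354409 = -354400)
X + l = -354400 - 94559 = -448959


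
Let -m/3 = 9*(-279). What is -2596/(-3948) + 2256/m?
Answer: 790621/826119 ≈ 0.95703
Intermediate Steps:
m = 7533 (m = -27*(-279) = -3*(-2511) = 7533)
-2596/(-3948) + 2256/m = -2596/(-3948) + 2256/7533 = -2596*(-1/3948) + 2256*(1/7533) = 649/987 + 752/2511 = 790621/826119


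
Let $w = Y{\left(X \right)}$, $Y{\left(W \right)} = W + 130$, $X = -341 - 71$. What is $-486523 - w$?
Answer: $-486241$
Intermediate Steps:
$X = -412$ ($X = -341 - 71 = -412$)
$Y{\left(W \right)} = 130 + W$
$w = -282$ ($w = 130 - 412 = -282$)
$-486523 - w = -486523 - -282 = -486523 + 282 = -486241$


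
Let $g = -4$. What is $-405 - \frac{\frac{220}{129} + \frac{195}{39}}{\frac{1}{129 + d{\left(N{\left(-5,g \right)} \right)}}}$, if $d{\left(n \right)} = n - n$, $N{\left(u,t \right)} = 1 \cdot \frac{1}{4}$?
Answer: $-1270$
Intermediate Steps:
$N{\left(u,t \right)} = \frac{1}{4}$ ($N{\left(u,t \right)} = 1 \cdot \frac{1}{4} = \frac{1}{4}$)
$d{\left(n \right)} = 0$
$-405 - \frac{\frac{220}{129} + \frac{195}{39}}{\frac{1}{129 + d{\left(N{\left(-5,g \right)} \right)}}} = -405 - \frac{\frac{220}{129} + \frac{195}{39}}{\frac{1}{129 + 0}} = -405 - \frac{220 \cdot \frac{1}{129} + 195 \cdot \frac{1}{39}}{\frac{1}{129}} = -405 - \left(\frac{220}{129} + 5\right) \frac{1}{\frac{1}{129}} = -405 - \frac{865}{129} \cdot 129 = -405 - 865 = -1270$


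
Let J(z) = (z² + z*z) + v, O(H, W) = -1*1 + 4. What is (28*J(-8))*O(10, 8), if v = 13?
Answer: 11844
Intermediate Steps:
O(H, W) = 3 (O(H, W) = -1 + 4 = 3)
J(z) = 13 + 2*z² (J(z) = (z² + z*z) + 13 = (z² + z²) + 13 = 2*z² + 13 = 13 + 2*z²)
(28*J(-8))*O(10, 8) = (28*(13 + 2*(-8)²))*3 = (28*(13 + 2*64))*3 = (28*(13 + 128))*3 = (28*141)*3 = 3948*3 = 11844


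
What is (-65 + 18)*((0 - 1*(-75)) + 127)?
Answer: -9494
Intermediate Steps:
(-65 + 18)*((0 - 1*(-75)) + 127) = -47*((0 + 75) + 127) = -47*(75 + 127) = -47*202 = -9494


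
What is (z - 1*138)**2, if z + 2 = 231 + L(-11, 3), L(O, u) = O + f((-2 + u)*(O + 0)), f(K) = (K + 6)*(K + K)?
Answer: 36100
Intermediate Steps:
f(K) = 2*K*(6 + K) (f(K) = (6 + K)*(2*K) = 2*K*(6 + K))
L(O, u) = O + 2*O*(-2 + u)*(6 + O*(-2 + u)) (L(O, u) = O + 2*((-2 + u)*(O + 0))*(6 + (-2 + u)*(O + 0)) = O + 2*((-2 + u)*O)*(6 + (-2 + u)*O) = O + 2*(O*(-2 + u))*(6 + O*(-2 + u)) = O + 2*O*(-2 + u)*(6 + O*(-2 + u)))
z = 328 (z = -2 + (231 - 11*(1 + 2*(-2 + 3)*(6 - 11*(-2 + 3)))) = -2 + (231 - 11*(1 + 2*1*(6 - 11*1))) = -2 + (231 - 11*(1 + 2*1*(6 - 11))) = -2 + (231 - 11*(1 + 2*1*(-5))) = -2 + (231 - 11*(1 - 10)) = -2 + (231 - 11*(-9)) = -2 + (231 + 99) = -2 + 330 = 328)
(z - 1*138)**2 = (328 - 1*138)**2 = (328 - 138)**2 = 190**2 = 36100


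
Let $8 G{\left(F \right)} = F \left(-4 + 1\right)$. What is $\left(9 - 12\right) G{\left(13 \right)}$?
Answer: $\frac{117}{8} \approx 14.625$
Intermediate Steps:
$G{\left(F \right)} = - \frac{3 F}{8}$ ($G{\left(F \right)} = \frac{F \left(-4 + 1\right)}{8} = \frac{F \left(-3\right)}{8} = \frac{\left(-3\right) F}{8} = - \frac{3 F}{8}$)
$\left(9 - 12\right) G{\left(13 \right)} = \left(9 - 12\right) \left(\left(- \frac{3}{8}\right) 13\right) = \left(-3\right) \left(- \frac{39}{8}\right) = \frac{117}{8}$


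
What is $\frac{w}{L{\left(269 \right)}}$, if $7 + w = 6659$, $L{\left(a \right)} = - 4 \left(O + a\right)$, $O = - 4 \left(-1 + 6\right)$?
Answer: $- \frac{1663}{249} \approx -6.6787$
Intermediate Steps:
$O = -20$ ($O = \left(-4\right) 5 = -20$)
$L{\left(a \right)} = 80 - 4 a$ ($L{\left(a \right)} = - 4 \left(-20 + a\right) = 80 - 4 a$)
$w = 6652$ ($w = -7 + 6659 = 6652$)
$\frac{w}{L{\left(269 \right)}} = \frac{6652}{80 - 1076} = \frac{6652}{-996} = 6652 \left(- \frac{1}{996}\right) = - \frac{1663}{249}$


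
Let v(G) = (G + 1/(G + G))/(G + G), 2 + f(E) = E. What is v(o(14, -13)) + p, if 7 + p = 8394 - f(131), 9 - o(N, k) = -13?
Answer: 15988457/1936 ≈ 8258.5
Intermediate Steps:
f(E) = -2 + E
o(N, k) = 22 (o(N, k) = 9 - 1*(-13) = 9 + 13 = 22)
v(G) = (G + 1/(2*G))/(2*G) (v(G) = (G + 1/(2*G))/((2*G)) = (G + 1/(2*G))*(1/(2*G)) = (G + 1/(2*G))/(2*G))
p = 8258 (p = -7 + (8394 - (-2 + 131)) = -7 + (8394 - 1*129) = -7 + (8394 - 129) = -7 + 8265 = 8258)
v(o(14, -13)) + p = (½ + (¼)/22²) + 8258 = (½ + (¼)*(1/484)) + 8258 = (½ + 1/1936) + 8258 = 969/1936 + 8258 = 15988457/1936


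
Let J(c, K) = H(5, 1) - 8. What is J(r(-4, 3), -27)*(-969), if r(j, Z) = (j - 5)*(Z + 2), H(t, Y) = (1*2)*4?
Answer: 0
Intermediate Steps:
H(t, Y) = 8 (H(t, Y) = 2*4 = 8)
r(j, Z) = (-5 + j)*(2 + Z)
J(c, K) = 0 (J(c, K) = 8 - 8 = 0)
J(r(-4, 3), -27)*(-969) = 0*(-969) = 0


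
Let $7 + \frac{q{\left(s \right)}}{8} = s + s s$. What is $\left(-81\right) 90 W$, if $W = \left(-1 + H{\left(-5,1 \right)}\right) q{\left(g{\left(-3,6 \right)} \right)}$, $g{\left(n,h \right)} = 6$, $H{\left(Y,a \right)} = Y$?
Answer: $12247200$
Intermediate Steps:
$q{\left(s \right)} = -56 + 8 s + 8 s^{2}$ ($q{\left(s \right)} = -56 + 8 \left(s + s s\right) = -56 + 8 \left(s + s^{2}\right) = -56 + \left(8 s + 8 s^{2}\right) = -56 + 8 s + 8 s^{2}$)
$W = -1680$ ($W = \left(-1 - 5\right) \left(-56 + 8 \cdot 6 + 8 \cdot 6^{2}\right) = - 6 \left(-56 + 48 + 8 \cdot 36\right) = - 6 \left(-56 + 48 + 288\right) = \left(-6\right) 280 = -1680$)
$\left(-81\right) 90 W = \left(-81\right) 90 \left(-1680\right) = \left(-7290\right) \left(-1680\right) = 12247200$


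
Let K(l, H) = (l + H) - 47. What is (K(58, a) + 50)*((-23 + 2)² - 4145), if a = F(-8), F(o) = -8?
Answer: -196312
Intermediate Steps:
a = -8
K(l, H) = -47 + H + l (K(l, H) = (H + l) - 47 = -47 + H + l)
(K(58, a) + 50)*((-23 + 2)² - 4145) = ((-47 - 8 + 58) + 50)*((-23 + 2)² - 4145) = (3 + 50)*((-21)² - 4145) = 53*(441 - 4145) = 53*(-3704) = -196312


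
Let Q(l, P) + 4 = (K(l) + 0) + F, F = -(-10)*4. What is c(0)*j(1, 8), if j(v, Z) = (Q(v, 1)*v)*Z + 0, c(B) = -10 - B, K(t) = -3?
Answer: -2640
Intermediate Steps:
F = 40 (F = -2*(-20) = 40)
Q(l, P) = 33 (Q(l, P) = -4 + ((-3 + 0) + 40) = -4 + (-3 + 40) = -4 + 37 = 33)
j(v, Z) = 33*Z*v (j(v, Z) = (33*v)*Z + 0 = 33*Z*v + 0 = 33*Z*v)
c(0)*j(1, 8) = (-10 - 1*0)*(33*8*1) = (-10 + 0)*264 = -10*264 = -2640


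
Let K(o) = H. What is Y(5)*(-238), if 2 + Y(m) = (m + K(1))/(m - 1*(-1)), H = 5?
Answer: 238/3 ≈ 79.333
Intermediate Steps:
K(o) = 5
Y(m) = -2 + (5 + m)/(1 + m) (Y(m) = -2 + (m + 5)/(m - 1*(-1)) = -2 + (5 + m)/(m + 1) = -2 + (5 + m)/(1 + m))
Y(5)*(-238) = ((3 - 1*5)/(1 + 5))*(-238) = ((3 - 5)/6)*(-238) = ((1/6)*(-2))*(-238) = -1/3*(-238) = 238/3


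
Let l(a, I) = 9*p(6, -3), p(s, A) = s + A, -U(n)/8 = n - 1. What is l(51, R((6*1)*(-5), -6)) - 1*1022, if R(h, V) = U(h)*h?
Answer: -995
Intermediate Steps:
U(n) = 8 - 8*n (U(n) = -8*(n - 1) = -8*(-1 + n) = 8 - 8*n)
p(s, A) = A + s
R(h, V) = h*(8 - 8*h) (R(h, V) = (8 - 8*h)*h = h*(8 - 8*h))
l(a, I) = 27 (l(a, I) = 9*(-3 + 6) = 9*3 = 27)
l(51, R((6*1)*(-5), -6)) - 1*1022 = 27 - 1*1022 = 27 - 1022 = -995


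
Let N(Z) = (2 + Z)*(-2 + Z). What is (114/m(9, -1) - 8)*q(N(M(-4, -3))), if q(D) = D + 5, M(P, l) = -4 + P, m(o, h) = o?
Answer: 910/3 ≈ 303.33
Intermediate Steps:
N(Z) = (-2 + Z)*(2 + Z)
q(D) = 5 + D
(114/m(9, -1) - 8)*q(N(M(-4, -3))) = (114/9 - 8)*(5 + (-4 + (-4 - 4)²)) = (114*(⅑) - 8)*(5 + (-4 + (-8)²)) = (38/3 - 8)*(5 + (-4 + 64)) = 14*(5 + 60)/3 = (14/3)*65 = 910/3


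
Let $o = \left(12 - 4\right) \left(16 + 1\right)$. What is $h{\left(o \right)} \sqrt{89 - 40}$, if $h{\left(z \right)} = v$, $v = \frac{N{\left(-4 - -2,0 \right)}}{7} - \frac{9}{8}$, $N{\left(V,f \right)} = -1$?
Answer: $- \frac{71}{8} \approx -8.875$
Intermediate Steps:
$o = 136$ ($o = 8 \cdot 17 = 136$)
$v = - \frac{71}{56}$ ($v = - \frac{1}{7} - \frac{9}{8} = - \frac{71}{56} \approx -1.2679$)
$h{\left(z \right)} = - \frac{71}{56}$
$h{\left(o \right)} \sqrt{89 - 40} = - \frac{71 \sqrt{89 - 40}}{56} = - \frac{71 \sqrt{49}}{56} = \left(- \frac{71}{56}\right) 7 = - \frac{71}{8}$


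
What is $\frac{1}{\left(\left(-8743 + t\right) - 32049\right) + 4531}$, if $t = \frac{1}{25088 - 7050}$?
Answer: $- \frac{18038}{654075917} \approx -2.7578 \cdot 10^{-5}$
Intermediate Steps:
$t = \frac{1}{18038} \approx 5.5438 \cdot 10^{-5}$
$\frac{1}{\left(\left(-8743 + t\right) - 32049\right) + 4531} = \frac{1}{\left(\left(-8743 + \frac{1}{18038}\right) - 32049\right) + 4531} = \frac{1}{\left(- \frac{157706233}{18038} - 32049\right) + 4531} = \frac{1}{- \frac{735806095}{18038} + 4531} = \frac{1}{- \frac{654075917}{18038}} = - \frac{18038}{654075917}$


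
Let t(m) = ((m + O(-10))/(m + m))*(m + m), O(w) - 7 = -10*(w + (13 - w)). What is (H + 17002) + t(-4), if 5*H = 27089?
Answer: 111464/5 ≈ 22293.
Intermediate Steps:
H = 27089/5 (H = (⅕)*27089 = 27089/5 ≈ 5417.8)
O(w) = -123 (O(w) = 7 - 10*(w + (13 - w)) = 7 - 10*13 = 7 - 130 = -123)
t(m) = -123 + m (t(m) = ((m - 123)/(m + m))*(m + m) = ((-123 + m)/((2*m)))*(2*m) = ((-123 + m)*(1/(2*m)))*(2*m) = ((-123 + m)/(2*m))*(2*m) = -123 + m)
(H + 17002) + t(-4) = (27089/5 + 17002) + (-123 - 4) = 112099/5 - 127 = 111464/5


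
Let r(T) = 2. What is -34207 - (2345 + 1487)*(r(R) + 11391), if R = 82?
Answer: -43692183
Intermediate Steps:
-34207 - (2345 + 1487)*(r(R) + 11391) = -34207 - (2345 + 1487)*(2 + 11391) = -34207 - 3832*11393 = -34207 - 1*43657976 = -34207 - 43657976 = -43692183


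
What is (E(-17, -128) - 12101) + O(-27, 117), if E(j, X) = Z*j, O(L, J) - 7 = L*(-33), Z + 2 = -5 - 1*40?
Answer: -10404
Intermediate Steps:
Z = -47 (Z = -2 + (-5 - 1*40) = -2 + (-5 - 40) = -2 - 45 = -47)
O(L, J) = 7 - 33*L (O(L, J) = 7 + L*(-33) = 7 - 33*L)
E(j, X) = -47*j
(E(-17, -128) - 12101) + O(-27, 117) = (-47*(-17) - 12101) + (7 - 33*(-27)) = (799 - 12101) + (7 + 891) = -11302 + 898 = -10404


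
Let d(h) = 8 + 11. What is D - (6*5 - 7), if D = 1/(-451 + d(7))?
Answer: -9937/432 ≈ -23.002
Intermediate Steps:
d(h) = 19
D = -1/432 (D = 1/(-451 + 19) = 1/(-432) = -1/432 ≈ -0.0023148)
D - (6*5 - 7) = -1/432 - (6*5 - 7) = -1/432 - (30 - 7) = -1/432 - 1*23 = -1/432 - 23 = -9937/432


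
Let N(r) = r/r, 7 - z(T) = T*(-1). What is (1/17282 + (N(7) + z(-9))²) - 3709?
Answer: -64081655/17282 ≈ -3708.0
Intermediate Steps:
z(T) = 7 + T (z(T) = 7 - T*(-1) = 7 - (-1)*T = 7 + T)
N(r) = 1
(1/17282 + (N(7) + z(-9))²) - 3709 = (1/17282 + (1 + (7 - 9))²) - 3709 = (1/17282 + (1 - 2)²) - 3709 = (1/17282 + (-1)²) - 3709 = (1/17282 + 1) - 3709 = 17283/17282 - 3709 = -64081655/17282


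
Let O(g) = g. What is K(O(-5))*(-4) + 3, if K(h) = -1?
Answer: 7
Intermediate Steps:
K(O(-5))*(-4) + 3 = -1*(-4) + 3 = 4 + 3 = 7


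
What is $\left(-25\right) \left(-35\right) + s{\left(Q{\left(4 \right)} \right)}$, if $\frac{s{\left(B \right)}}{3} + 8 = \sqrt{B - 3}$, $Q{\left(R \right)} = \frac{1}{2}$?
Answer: $851 + \frac{3 i \sqrt{10}}{2} \approx 851.0 + 4.7434 i$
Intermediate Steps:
$Q{\left(R \right)} = \frac{1}{2}$
$s{\left(B \right)} = -24 + 3 \sqrt{-3 + B}$ ($s{\left(B \right)} = -24 + 3 \sqrt{B - 3} = -24 + 3 \sqrt{-3 + B}$)
$\left(-25\right) \left(-35\right) + s{\left(Q{\left(4 \right)} \right)} = \left(-25\right) \left(-35\right) - \left(24 - 3 \sqrt{-3 + \frac{1}{2}}\right) = 875 - \left(24 - 3 \sqrt{- \frac{5}{2}}\right) = 875 - \left(24 - 3 \frac{i \sqrt{10}}{2}\right) = 875 - \left(24 - \frac{3 i \sqrt{10}}{2}\right) = 851 + \frac{3 i \sqrt{10}}{2}$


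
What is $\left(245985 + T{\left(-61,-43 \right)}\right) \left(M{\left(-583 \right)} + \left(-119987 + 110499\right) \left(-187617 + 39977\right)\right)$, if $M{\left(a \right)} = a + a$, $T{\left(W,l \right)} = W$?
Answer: $344492098540296$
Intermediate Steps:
$M{\left(a \right)} = 2 a$
$\left(245985 + T{\left(-61,-43 \right)}\right) \left(M{\left(-583 \right)} + \left(-119987 + 110499\right) \left(-187617 + 39977\right)\right) = \left(245985 - 61\right) \left(2 \left(-583\right) + \left(-119987 + 110499\right) \left(-187617 + 39977\right)\right) = 245924 \left(-1166 - -1400808320\right) = 245924 \left(-1166 + 1400808320\right) = 245924 \cdot 1400807154 = 344492098540296$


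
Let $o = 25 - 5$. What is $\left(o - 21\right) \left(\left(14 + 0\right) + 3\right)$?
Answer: $-17$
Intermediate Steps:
$o = 20$
$\left(o - 21\right) \left(\left(14 + 0\right) + 3\right) = \left(20 - 21\right) \left(\left(14 + 0\right) + 3\right) = - (14 + 3) = \left(-1\right) 17 = -17$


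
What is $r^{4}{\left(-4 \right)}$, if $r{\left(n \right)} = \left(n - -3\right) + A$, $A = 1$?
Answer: $0$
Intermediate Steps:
$r{\left(n \right)} = 4 + n$ ($r{\left(n \right)} = \left(n - -3\right) + 1 = \left(n + 3\right) + 1 = \left(3 + n\right) + 1 = 4 + n$)
$r^{4}{\left(-4 \right)} = \left(4 - 4\right)^{4} = 0^{4} = 0$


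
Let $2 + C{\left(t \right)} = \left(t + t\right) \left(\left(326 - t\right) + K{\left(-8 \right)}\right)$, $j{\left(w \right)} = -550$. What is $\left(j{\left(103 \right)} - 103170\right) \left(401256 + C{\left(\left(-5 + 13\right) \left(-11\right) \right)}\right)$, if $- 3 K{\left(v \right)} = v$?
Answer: $- \frac{102035794640}{3} \approx -3.4012 \cdot 10^{10}$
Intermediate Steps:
$K{\left(v \right)} = - \frac{v}{3}$
$C{\left(t \right)} = -2 + 2 t \left(\frac{986}{3} - t\right)$ ($C{\left(t \right)} = -2 + \left(t + t\right) \left(\left(326 - t\right) - - \frac{8}{3}\right) = -2 + 2 t \left(\left(326 - t\right) + \frac{8}{3}\right) = -2 + 2 t \left(\frac{986}{3} - t\right)$)
$\left(j{\left(103 \right)} - 103170\right) \left(401256 + C{\left(\left(-5 + 13\right) \left(-11\right) \right)}\right) = \left(-550 - 103170\right) \left(401256 - \left(2 + 2 \cdot 121 \left(-5 + 13\right)^{2} - \frac{1972}{3} \left(-5 + 13\right) \left(-11\right)\right)\right) = - 103720 \left(401256 - \left(2 + 15488 - \frac{15776}{3} \left(-11\right)\right)\right) = - 103720 \left(401256 - \left(\frac{173542}{3} + 15488\right)\right) = - 103720 \left(401256 - \frac{220006}{3}\right) = \left(-103720\right) \frac{983762}{3} = - \frac{102035794640}{3}$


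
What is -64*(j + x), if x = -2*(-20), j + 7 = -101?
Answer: 4352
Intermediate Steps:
j = -108 (j = -7 - 101 = -108)
x = 40
-64*(j + x) = -64*(-108 + 40) = -64*(-68) = 4352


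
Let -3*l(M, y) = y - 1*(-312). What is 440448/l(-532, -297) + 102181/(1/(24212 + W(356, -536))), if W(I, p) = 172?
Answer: 12457467072/5 ≈ 2.4915e+9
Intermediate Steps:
l(M, y) = -104 - y/3 (l(M, y) = -(y - 1*(-312))/3 = -(y + 312)/3 = -(312 + y)/3 = -104 - y/3)
440448/l(-532, -297) + 102181/(1/(24212 + W(356, -536))) = 440448/(-104 - ⅓*(-297)) + 102181/(1/(24212 + 172)) = 440448/(-104 + 99) + 102181/(1/24384) = 440448/(-5) + 102181/(1/24384) = 440448*(-⅕) + 102181*24384 = -440448/5 + 2491581504 = 12457467072/5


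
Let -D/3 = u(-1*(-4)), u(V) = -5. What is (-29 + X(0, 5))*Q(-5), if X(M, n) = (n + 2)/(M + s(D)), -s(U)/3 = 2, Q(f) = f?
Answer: 905/6 ≈ 150.83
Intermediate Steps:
D = 15 (D = -3*(-5) = 15)
s(U) = -6 (s(U) = -3*2 = -6)
X(M, n) = (2 + n)/(-6 + M) (X(M, n) = (n + 2)/(M - 6) = (2 + n)/(-6 + M))
(-29 + X(0, 5))*Q(-5) = (-29 + (2 + 5)/(-6 + 0))*(-5) = (-29 + 7/(-6))*(-5) = (-29 - ⅙*7)*(-5) = (-29 - 7/6)*(-5) = -181/6*(-5) = 905/6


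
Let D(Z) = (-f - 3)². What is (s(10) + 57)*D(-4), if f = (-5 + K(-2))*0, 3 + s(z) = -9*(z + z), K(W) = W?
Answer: -1134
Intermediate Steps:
s(z) = -3 - 18*z (s(z) = -3 - 9*(z + z) = -3 - 18*z)
f = 0 (f = (-5 - 2)*0 = -7*0 = 0)
D(Z) = 9 (D(Z) = (-1*0 - 3)² = (0 - 3)² = (-3)² = 9)
(s(10) + 57)*D(-4) = ((-3 - 18*10) + 57)*9 = ((-3 - 180) + 57)*9 = (-183 + 57)*9 = -126*9 = -1134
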